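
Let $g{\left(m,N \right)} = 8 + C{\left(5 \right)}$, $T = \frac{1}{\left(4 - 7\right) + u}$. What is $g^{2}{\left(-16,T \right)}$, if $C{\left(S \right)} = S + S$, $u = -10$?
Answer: $324$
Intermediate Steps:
$C{\left(S \right)} = 2 S$
$T = - \frac{1}{13}$ ($T = \frac{1}{\left(4 - 7\right) - 10} = \frac{1}{-3 - 10} = \frac{1}{-13} = - \frac{1}{13} \approx -0.076923$)
$g{\left(m,N \right)} = 18$ ($g{\left(m,N \right)} = 8 + 2 \cdot 5 = 8 + 10 = 18$)
$g^{2}{\left(-16,T \right)} = 18^{2} = 324$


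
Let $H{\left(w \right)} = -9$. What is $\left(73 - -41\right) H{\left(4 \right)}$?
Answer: $-1026$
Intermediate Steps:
$\left(73 - -41\right) H{\left(4 \right)} = \left(73 - -41\right) \left(-9\right) = \left(73 + 41\right) \left(-9\right) = 114 \left(-9\right) = -1026$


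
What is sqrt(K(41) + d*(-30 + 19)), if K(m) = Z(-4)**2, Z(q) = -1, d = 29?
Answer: I*sqrt(318) ≈ 17.833*I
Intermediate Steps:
K(m) = 1 (K(m) = (-1)**2 = 1)
sqrt(K(41) + d*(-30 + 19)) = sqrt(1 + 29*(-30 + 19)) = sqrt(1 + 29*(-11)) = sqrt(1 - 319) = sqrt(-318) = I*sqrt(318)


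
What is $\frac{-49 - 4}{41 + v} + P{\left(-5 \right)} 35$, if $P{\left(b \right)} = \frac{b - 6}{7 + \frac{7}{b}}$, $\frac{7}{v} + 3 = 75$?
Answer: $- \frac{828989}{11836} \approx -70.04$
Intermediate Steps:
$v = \frac{7}{72}$ ($v = \frac{7}{-3 + 75} = \frac{7}{72} \approx 0.097222$)
$P{\left(b \right)} = \frac{-6 + b}{7 + \frac{7}{b}}$
$\frac{-49 - 4}{41 + v} + P{\left(-5 \right)} 35 = \frac{-49 - 4}{41 + \frac{7}{72}} + \frac{1}{7} \left(-5\right) \frac{1}{1 - 5} \left(-6 - 5\right) 35 = - \frac{53}{\frac{2959}{72}} + \frac{1}{7} \left(-5\right) \frac{1}{-4} \left(-11\right) 35 = \left(-53\right) \frac{72}{2959} + \frac{1}{7} \left(-5\right) \left(- \frac{1}{4}\right) \left(-11\right) 35 = - \frac{3816}{2959} - \frac{275}{4} = - \frac{828989}{11836}$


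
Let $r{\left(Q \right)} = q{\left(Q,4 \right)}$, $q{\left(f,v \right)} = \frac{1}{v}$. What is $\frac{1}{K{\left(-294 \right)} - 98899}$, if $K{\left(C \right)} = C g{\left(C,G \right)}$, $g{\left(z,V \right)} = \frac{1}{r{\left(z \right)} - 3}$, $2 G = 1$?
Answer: $- \frac{11}{1086713} \approx -1.0122 \cdot 10^{-5}$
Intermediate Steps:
$r{\left(Q \right)} = \frac{1}{4}$
$G = \frac{1}{2}$ ($G = \frac{1}{2} \cdot 1 = \frac{1}{2} \approx 0.5$)
$g{\left(z,V \right)} = - \frac{4}{11}$ ($g{\left(z,V \right)} = \frac{1}{\frac{1}{4} - 3} = \frac{1}{- \frac{11}{4}} = - \frac{4}{11}$)
$K{\left(C \right)} = - \frac{4 C}{11}$ ($K{\left(C \right)} = C \left(- \frac{4}{11}\right) = - \frac{4 C}{11}$)
$\frac{1}{K{\left(-294 \right)} - 98899} = \frac{1}{\left(- \frac{4}{11}\right) \left(-294\right) - 98899} = \frac{1}{\frac{1176}{11} - 98899} = \frac{1}{- \frac{1086713}{11}} = - \frac{11}{1086713}$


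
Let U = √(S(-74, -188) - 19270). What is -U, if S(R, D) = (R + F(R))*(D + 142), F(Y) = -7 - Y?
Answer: -2*I*√4737 ≈ -137.65*I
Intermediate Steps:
S(R, D) = -994 - 7*D (S(R, D) = (R + (-7 - R))*(D + 142) = -7*(142 + D) = -994 - 7*D)
U = 2*I*√4737 (U = √((-994 - 7*(-188)) - 19270) = √((-994 + 1316) - 19270) = √(322 - 19270) = √(-18948) = 2*I*√4737 ≈ 137.65*I)
-U = -2*I*√4737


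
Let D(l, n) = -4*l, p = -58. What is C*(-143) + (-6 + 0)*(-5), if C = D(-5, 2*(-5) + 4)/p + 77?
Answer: -317019/29 ≈ -10932.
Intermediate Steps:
C = 2223/29 (C = -4*(-5)/(-58) + 77 = 20*(-1/58) + 77 = -10/29 + 77 = 2223/29 ≈ 76.655)
C*(-143) + (-6 + 0)*(-5) = (2223/29)*(-143) + (-6 + 0)*(-5) = -317889/29 - 6*(-5) = -317889/29 + 30 = -317019/29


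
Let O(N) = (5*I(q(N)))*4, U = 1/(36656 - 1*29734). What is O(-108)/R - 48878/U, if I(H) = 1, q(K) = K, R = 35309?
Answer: -11946218116424/35309 ≈ -3.3833e+8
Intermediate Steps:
U = 1/6922 (U = 1/(36656 - 29734) = 1/6922 ≈ 0.00014447)
O(N) = 20 (O(N) = (5*1)*4 = 5*4 = 20)
O(-108)/R - 48878/U = 20/35309 - 48878/1/6922 = 20*(1/35309) - 48878*6922 = 20/35309 - 338333516 = -11946218116424/35309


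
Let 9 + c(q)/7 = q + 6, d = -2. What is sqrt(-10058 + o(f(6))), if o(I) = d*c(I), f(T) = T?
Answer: 10*I*sqrt(101) ≈ 100.5*I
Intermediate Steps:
c(q) = -21 + 7*q (c(q) = -63 + 7*(q + 6) = -63 + 7*(6 + q) = -63 + (42 + 7*q) = -21 + 7*q)
o(I) = 42 - 14*I (o(I) = -2*(-21 + 7*I) = 42 - 14*I)
sqrt(-10058 + o(f(6))) = sqrt(-10058 + (42 - 14*6)) = sqrt(-10058 + (42 - 84)) = sqrt(-10058 - 42) = sqrt(-10100) = 10*I*sqrt(101)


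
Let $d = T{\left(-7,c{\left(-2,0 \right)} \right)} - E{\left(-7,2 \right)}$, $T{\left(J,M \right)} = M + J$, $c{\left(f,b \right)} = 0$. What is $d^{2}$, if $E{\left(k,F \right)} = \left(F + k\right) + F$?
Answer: $16$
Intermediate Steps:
$T{\left(J,M \right)} = J + M$
$E{\left(k,F \right)} = k + 2 F$
$d = -4$ ($d = \left(-7 + 0\right) - \left(-7 + 2 \cdot 2\right) = -7 - \left(-7 + 4\right) = -7 - -3 = -7 + 3 = -4$)
$d^{2} = \left(-4\right)^{2} = 16$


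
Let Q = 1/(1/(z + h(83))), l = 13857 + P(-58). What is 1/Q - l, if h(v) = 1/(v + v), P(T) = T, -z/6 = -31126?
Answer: -427789656937/31001497 ≈ -13799.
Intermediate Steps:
z = 186756 (z = -6*(-31126) = 186756)
l = 13799 (l = 13857 - 58 = 13799)
h(v) = 1/(2*v)
Q = 31001497/166 (Q = 1/(1/(186756 + (½)/83)) = 1/(1/(186756 + (½)*(1/83))) = 1/(1/(186756 + 1/166)) = 1/(1/(31001497/166)) = 1/(166/31001497) = 31001497/166 ≈ 1.8676e+5)
1/Q - l = 1/(31001497/166) - 1*13799 = 166/31001497 - 13799 = -427789656937/31001497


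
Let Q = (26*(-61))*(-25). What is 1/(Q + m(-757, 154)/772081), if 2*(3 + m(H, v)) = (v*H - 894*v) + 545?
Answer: 1544162/61225769585 ≈ 2.5221e-5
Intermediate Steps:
m(H, v) = 539/2 - 447*v + H*v/2 (m(H, v) = -3 + ((v*H - 894*v) + 545)/2 = -3 + ((H*v - 894*v) + 545)/2 = -3 + ((-894*v + H*v) + 545)/2 = -3 + (545 - 894*v + H*v)/2 = -3 + (545/2 - 447*v + H*v/2) = 539/2 - 447*v + H*v/2)
Q = 39650 (Q = -1586*(-25) = 39650)
1/(Q + m(-757, 154)/772081) = 1/(39650 + (539/2 - 447*154 + (1/2)*(-757)*154)/772081) = 1/(39650 + (539/2 - 68838 - 58289)*(1/772081)) = 1/(39650 - 253715/2*1/772081) = 1/(39650 - 253715/1544162) = 1/(61225769585/1544162) = 1544162/61225769585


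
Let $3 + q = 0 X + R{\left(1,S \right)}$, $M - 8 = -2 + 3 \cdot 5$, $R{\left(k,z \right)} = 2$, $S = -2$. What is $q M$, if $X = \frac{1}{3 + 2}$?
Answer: $-21$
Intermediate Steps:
$X = \frac{1}{5} \approx 0.2$
$M = 21$ ($M = 8 + \left(-2 + 3 \cdot 5\right) = 8 + \left(-2 + 15\right) = 8 + 13 = 21$)
$q = -1$ ($q = -3 + \left(0 \cdot \frac{1}{5} + 2\right) = -3 + \left(0 + 2\right) = -3 + 2 = -1$)
$q M = \left(-1\right) 21 = -21$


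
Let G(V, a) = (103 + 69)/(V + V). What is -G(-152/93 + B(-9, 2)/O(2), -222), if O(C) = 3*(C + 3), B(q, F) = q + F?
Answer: 39990/977 ≈ 40.931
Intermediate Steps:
B(q, F) = F + q
O(C) = 9 + 3*C (O(C) = 3*(3 + C) = 9 + 3*C)
G(V, a) = 86/V (G(V, a) = 172/((2*V)) = 172*(1/(2*V)) = 86/V)
-G(-152/93 + B(-9, 2)/O(2), -222) = -86/(-152/93 + (2 - 9)/(9 + 3*2)) = -86/(-152*1/93 - 7/(9 + 6)) = -86/(-152/93 - 7/15) = -86/(-977/465) = -86*(-465)/977 = -1*(-39990/977) = 39990/977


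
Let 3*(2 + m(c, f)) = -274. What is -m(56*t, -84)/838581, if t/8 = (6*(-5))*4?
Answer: 280/2515743 ≈ 0.00011130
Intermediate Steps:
t = -960 (t = 8*((6*(-5))*4) = 8*(-30*4) = 8*(-120) = -960)
m(c, f) = -280/3 (m(c, f) = -2 + (⅓)*(-274) = -2 - 274/3 = -280/3)
-m(56*t, -84)/838581 = -(-280)/(3*838581) = -1*(-280/2515743) = 280/2515743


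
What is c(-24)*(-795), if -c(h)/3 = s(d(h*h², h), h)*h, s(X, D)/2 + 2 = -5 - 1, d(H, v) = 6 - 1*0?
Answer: 915840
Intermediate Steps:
d(H, v) = 6 (d(H, v) = 6 + 0 = 6)
s(X, D) = -16 (s(X, D) = -4 + 2*(-5 - 1) = -4 + 2*(-6) = -4 - 12 = -16)
c(h) = 48*h (c(h) = -(-48)*h = 48*h)
c(-24)*(-795) = (48*(-24))*(-795) = -1152*(-795) = 915840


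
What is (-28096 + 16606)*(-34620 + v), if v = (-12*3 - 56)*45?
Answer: 445352400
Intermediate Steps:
v = -4140 (v = (-36 - 56)*45 = -92*45 = -4140)
(-28096 + 16606)*(-34620 + v) = (-28096 + 16606)*(-34620 - 4140) = -11490*(-38760) = 445352400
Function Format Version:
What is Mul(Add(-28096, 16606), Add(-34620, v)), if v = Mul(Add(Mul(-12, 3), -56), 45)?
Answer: 445352400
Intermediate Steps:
v = -4140 (v = Mul(Add(-36, -56), 45) = Mul(-92, 45) = -4140)
Mul(Add(-28096, 16606), Add(-34620, v)) = Mul(Add(-28096, 16606), Add(-34620, -4140)) = Mul(-11490, -38760) = 445352400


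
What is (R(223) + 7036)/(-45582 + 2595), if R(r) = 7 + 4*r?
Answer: -115/623 ≈ -0.18459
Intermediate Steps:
(R(223) + 7036)/(-45582 + 2595) = ((7 + 4*223) + 7036)/(-45582 + 2595) = ((7 + 892) + 7036)/(-42987) = (899 + 7036)*(-1/42987) = 7935*(-1/42987) = -115/623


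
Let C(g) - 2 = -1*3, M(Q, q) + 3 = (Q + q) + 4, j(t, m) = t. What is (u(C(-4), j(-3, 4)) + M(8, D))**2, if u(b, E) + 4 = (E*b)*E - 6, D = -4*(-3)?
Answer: 4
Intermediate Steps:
D = 12
M(Q, q) = 1 + Q + q (M(Q, q) = -3 + ((Q + q) + 4) = -3 + (4 + Q + q) = 1 + Q + q)
C(g) = -1 (C(g) = 2 - 1*3 = 2 - 3 = -1)
u(b, E) = -10 + b*E**2 (u(b, E) = -4 + ((E*b)*E - 6) = -4 + (b*E**2 - 6) = -4 + (-6 + b*E**2) = -10 + b*E**2)
(u(C(-4), j(-3, 4)) + M(8, D))**2 = ((-10 - 1*(-3)**2) + (1 + 8 + 12))**2 = ((-10 - 1*9) + 21)**2 = ((-10 - 9) + 21)**2 = (-19 + 21)**2 = 2**2 = 4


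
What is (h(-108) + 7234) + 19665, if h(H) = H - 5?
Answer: 26786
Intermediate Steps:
h(H) = -5 + H
(h(-108) + 7234) + 19665 = ((-5 - 108) + 7234) + 19665 = (-113 + 7234) + 19665 = 7121 + 19665 = 26786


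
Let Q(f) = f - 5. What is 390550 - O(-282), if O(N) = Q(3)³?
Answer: 390558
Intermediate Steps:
Q(f) = -5 + f
O(N) = -8 (O(N) = (-5 + 3)³ = (-2)³ = -8)
390550 - O(-282) = 390550 - 1*(-8) = 390550 + 8 = 390558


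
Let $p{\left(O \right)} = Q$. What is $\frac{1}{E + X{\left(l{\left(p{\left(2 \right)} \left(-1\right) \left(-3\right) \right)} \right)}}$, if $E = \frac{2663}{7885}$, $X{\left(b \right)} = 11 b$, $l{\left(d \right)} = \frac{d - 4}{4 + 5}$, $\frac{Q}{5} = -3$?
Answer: $- \frac{70965}{4226048} \approx -0.016792$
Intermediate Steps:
$Q = -15$ ($Q = 5 \left(-3\right) = -15$)
$p{\left(O \right)} = -15$
$l{\left(d \right)} = - \frac{4}{9} + \frac{d}{9}$ ($l{\left(d \right)} = \frac{-4 + d}{9} = \left(-4 + d\right) \frac{1}{9} = - \frac{4}{9} + \frac{d}{9}$)
$E = \frac{2663}{7885}$ ($E = 2663 \cdot \frac{1}{7885} = \frac{2663}{7885} \approx 0.33773$)
$\frac{1}{E + X{\left(l{\left(p{\left(2 \right)} \left(-1\right) \left(-3\right) \right)} \right)}} = \frac{1}{\frac{2663}{7885} + 11 \left(- \frac{4}{9} + \frac{\left(-15\right) \left(-1\right) \left(-3\right)}{9}\right)} = \frac{1}{\frac{2663}{7885} + 11 \left(- \frac{4}{9} + \frac{15 \left(-3\right)}{9}\right)} = \frac{1}{\frac{2663}{7885} + 11 \left(- \frac{4}{9} + \frac{1}{9} \left(-45\right)\right)} = \frac{1}{\frac{2663}{7885} + 11 \left(- \frac{4}{9} - 5\right)} = \frac{1}{\frac{2663}{7885} + 11 \left(- \frac{49}{9}\right)} = \frac{1}{\frac{2663}{7885} - \frac{539}{9}} = \frac{1}{- \frac{4226048}{70965}} = - \frac{70965}{4226048}$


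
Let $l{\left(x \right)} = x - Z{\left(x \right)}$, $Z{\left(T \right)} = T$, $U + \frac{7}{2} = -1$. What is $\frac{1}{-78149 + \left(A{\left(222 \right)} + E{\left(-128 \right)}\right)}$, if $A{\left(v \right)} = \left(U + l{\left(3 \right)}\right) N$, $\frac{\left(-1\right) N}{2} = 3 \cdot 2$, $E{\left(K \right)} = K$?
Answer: $- \frac{1}{78223} \approx -1.2784 \cdot 10^{-5}$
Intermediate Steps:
$U = - \frac{9}{2}$ ($U = - \frac{7}{2} - 1 = - \frac{9}{2} \approx -4.5$)
$N = -12$ ($N = - 2 \cdot 3 \cdot 2 = \left(-2\right) 6 = -12$)
$l{\left(x \right)} = 0$ ($l{\left(x \right)} = x - x = 0$)
$A{\left(v \right)} = 54$ ($A{\left(v \right)} = \left(- \frac{9}{2} + 0\right) \left(-12\right) = \left(- \frac{9}{2}\right) \left(-12\right) = 54$)
$\frac{1}{-78149 + \left(A{\left(222 \right)} + E{\left(-128 \right)}\right)} = \frac{1}{-78149 + \left(54 - 128\right)} = \frac{1}{-78149 - 74} = \frac{1}{-78223} = - \frac{1}{78223}$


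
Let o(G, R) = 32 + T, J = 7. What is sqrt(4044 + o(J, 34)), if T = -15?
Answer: sqrt(4061) ≈ 63.726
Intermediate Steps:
o(G, R) = 17 (o(G, R) = 32 - 15 = 17)
sqrt(4044 + o(J, 34)) = sqrt(4044 + 17) = sqrt(4061)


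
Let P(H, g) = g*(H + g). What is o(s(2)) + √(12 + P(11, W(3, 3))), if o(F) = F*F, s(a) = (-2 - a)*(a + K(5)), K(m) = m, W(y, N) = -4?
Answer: 784 + 4*I ≈ 784.0 + 4.0*I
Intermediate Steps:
s(a) = (-2 - a)*(5 + a) (s(a) = (-2 - a)*(a + 5) = (-2 - a)*(5 + a))
o(F) = F²
o(s(2)) + √(12 + P(11, W(3, 3))) = (-10 - 1*2² - 7*2)² + √(12 - 4*(11 - 4)) = (-10 - 1*4 - 14)² + √(12 - 4*7) = (-10 - 4 - 14)² + √(12 - 28) = (-28)² + √(-16) = 784 + 4*I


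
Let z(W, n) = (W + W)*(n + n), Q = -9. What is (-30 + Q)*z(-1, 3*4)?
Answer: 1872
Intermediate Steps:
z(W, n) = 4*W*n (z(W, n) = (2*W)*(2*n) = 4*W*n)
(-30 + Q)*z(-1, 3*4) = (-30 - 9)*(4*(-1)*(3*4)) = -156*(-1)*12 = -39*(-48) = 1872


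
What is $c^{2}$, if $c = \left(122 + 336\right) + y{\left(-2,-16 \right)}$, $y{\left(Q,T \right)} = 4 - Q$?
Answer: $215296$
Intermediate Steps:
$c = 464$ ($c = \left(122 + 336\right) + \left(4 - -2\right) = 458 + \left(4 + 2\right) = 458 + 6 = 464$)
$c^{2} = 464^{2} = 215296$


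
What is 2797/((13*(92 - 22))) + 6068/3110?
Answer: 284411/56602 ≈ 5.0247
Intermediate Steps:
2797/((13*(92 - 22))) + 6068/3110 = 2797/((13*70)) + 6068*(1/3110) = 2797/910 + 3034/1555 = 284411/56602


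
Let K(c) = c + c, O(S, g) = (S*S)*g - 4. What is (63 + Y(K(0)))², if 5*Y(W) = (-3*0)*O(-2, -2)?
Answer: 3969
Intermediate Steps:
O(S, g) = -4 + g*S² (O(S, g) = S²*g - 4 = g*S² - 4 = -4 + g*S²)
K(c) = 2*c
Y(W) = 0 (Y(W) = ((-3*0)*(-4 - 2*(-2)²))/5 = (0*(-4 - 2*4))/5 = (0*(-4 - 8))/5 = (0*(-12))/5 = (⅕)*0 = 0)
(63 + Y(K(0)))² = (63 + 0)² = 63² = 3969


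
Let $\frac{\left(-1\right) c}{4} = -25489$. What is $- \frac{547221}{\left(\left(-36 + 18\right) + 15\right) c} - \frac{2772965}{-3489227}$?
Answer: $\frac{919179848929}{355747628012} \approx 2.5838$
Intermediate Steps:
$c = 101956$ ($c = \left(-4\right) \left(-25489\right) = 101956$)
$- \frac{547221}{\left(\left(-36 + 18\right) + 15\right) c} - \frac{2772965}{-3489227} = - \frac{547221}{\left(\left(-36 + 18\right) + 15\right) 101956} - \frac{2772965}{-3489227} = - \frac{547221}{\left(-18 + 15\right) 101956} - - \frac{2772965}{3489227} = - \frac{547221}{\left(-3\right) 101956} + \frac{2772965}{3489227} = - \frac{547221}{-305868} + \frac{2772965}{3489227} = \left(-547221\right) \left(- \frac{1}{305868}\right) + \frac{2772965}{3489227} = \frac{182407}{101956} + \frac{2772965}{3489227} = \frac{919179848929}{355747628012}$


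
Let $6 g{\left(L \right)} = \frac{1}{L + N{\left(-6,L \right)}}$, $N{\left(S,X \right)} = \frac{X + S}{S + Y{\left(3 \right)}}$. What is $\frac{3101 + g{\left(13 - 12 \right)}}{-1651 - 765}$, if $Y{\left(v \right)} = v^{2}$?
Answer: $- \frac{12403}{9664} \approx -1.2834$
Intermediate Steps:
$N{\left(S,X \right)} = \frac{S + X}{9 + S}$ ($N{\left(S,X \right)} = \frac{X + S}{S + 3^{2}} = \frac{S + X}{S + 9} = \frac{S + X}{9 + S}$)
$g{\left(L \right)} = \frac{1}{6 \left(-2 + \frac{4 L}{3}\right)}$ ($g{\left(L \right)} = \frac{1}{6 \left(L + \frac{-6 + L}{9 - 6}\right)} = \frac{1}{6 \left(L + \frac{-6 + L}{3}\right)} = \frac{1}{6 \left(L + \left(-2 + \frac{L}{3}\right)\right)} = \frac{1}{6 \left(-2 + \frac{4 L}{3}\right)}$)
$\frac{3101 + g{\left(13 - 12 \right)}}{-1651 - 765} = \frac{3101 + \frac{1}{4 \left(-3 + 2 \left(13 - 12\right)\right)}}{-1651 - 765} = \frac{3101 + \frac{1}{4 \left(-3 + 2 \left(13 - 12\right)\right)}}{-2416} = \left(3101 + \frac{1}{4 \left(-3 + 2 \cdot 1\right)}\right) \left(- \frac{1}{2416}\right) = \left(3101 + \frac{1}{4 \left(-3 + 2\right)}\right) \left(- \frac{1}{2416}\right) = \left(3101 + \frac{1}{4 \left(-1\right)}\right) \left(- \frac{1}{2416}\right) = \left(3101 + \frac{1}{4} \left(-1\right)\right) \left(- \frac{1}{2416}\right) = \left(3101 - \frac{1}{4}\right) \left(- \frac{1}{2416}\right) = \frac{12403}{4} \left(- \frac{1}{2416}\right) = - \frac{12403}{9664}$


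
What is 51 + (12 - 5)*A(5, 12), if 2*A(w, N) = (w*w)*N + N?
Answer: 1143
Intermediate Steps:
A(w, N) = N/2 + N*w²/2 (A(w, N) = ((w*w)*N + N)/2 = (w²*N + N)/2 = (N*w² + N)/2 = (N + N*w²)/2 = N/2 + N*w²/2)
51 + (12 - 5)*A(5, 12) = 51 + (12 - 5)*((½)*12*(1 + 5²)) = 51 + 7*((½)*12*(1 + 25)) = 51 + 7*((½)*12*26) = 51 + 7*156 = 51 + 1092 = 1143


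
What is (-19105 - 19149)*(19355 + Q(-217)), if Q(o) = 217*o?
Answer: 1060936436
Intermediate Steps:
(-19105 - 19149)*(19355 + Q(-217)) = (-19105 - 19149)*(19355 + 217*(-217)) = -38254*(19355 - 47089) = -38254*(-27734) = 1060936436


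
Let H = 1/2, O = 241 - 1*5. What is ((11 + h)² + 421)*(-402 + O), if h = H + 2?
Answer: -200279/2 ≈ -1.0014e+5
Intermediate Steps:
O = 236 (O = 241 - 5 = 236)
H = ½ ≈ 0.50000
h = 5/2 (h = ½ + 2 = 5/2 ≈ 2.5000)
((11 + h)² + 421)*(-402 + O) = ((11 + 5/2)² + 421)*(-402 + 236) = ((27/2)² + 421)*(-166) = (729/4 + 421)*(-166) = (2413/4)*(-166) = -200279/2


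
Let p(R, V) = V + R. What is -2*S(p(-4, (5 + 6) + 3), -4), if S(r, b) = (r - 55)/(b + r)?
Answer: 15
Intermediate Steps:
p(R, V) = R + V
S(r, b) = (-55 + r)/(b + r)
-2*S(p(-4, (5 + 6) + 3), -4) = -2*(-55 + (-4 + ((5 + 6) + 3)))/(-4 + (-4 + ((5 + 6) + 3))) = -2*(-55 + (-4 + (11 + 3)))/(-4 + (-4 + (11 + 3))) = -2*(-55 + (-4 + 14))/(-4 + (-4 + 14)) = -2*(-55 + 10)/(-4 + 10) = -2*(-45)/6 = -(-45)/3 = -2*(-15/2) = 15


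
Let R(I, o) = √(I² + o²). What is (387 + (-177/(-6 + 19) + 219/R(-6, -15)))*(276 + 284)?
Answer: 2718240/13 + 40880*√29/29 ≈ 2.1669e+5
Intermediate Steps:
(387 + (-177/(-6 + 19) + 219/R(-6, -15)))*(276 + 284) = (387 + (-177/(-6 + 19) + 219/(√((-6)² + (-15)²))))*(276 + 284) = (387 + (-177/13 + 219/(√(36 + 225))))*560 = (387 + (-177*1/13 + 219/(√261)))*560 = (387 + (-177/13 + 219/((3*√29))))*560 = (387 + (-177/13 + 219*(√29/87)))*560 = (387 + (-177/13 + 73*√29/29))*560 = (4854/13 + 73*√29/29)*560 = 2718240/13 + 40880*√29/29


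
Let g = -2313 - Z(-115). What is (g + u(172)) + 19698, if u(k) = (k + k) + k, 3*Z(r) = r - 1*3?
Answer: 53821/3 ≈ 17940.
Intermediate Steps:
Z(r) = -1 + r/3 (Z(r) = (r - 1*3)/3 = (r - 3)/3 = (-3 + r)/3 = -1 + r/3)
u(k) = 3*k (u(k) = 2*k + k = 3*k)
g = -6821/3 (g = -2313 - (-1 + (1/3)*(-115)) = -2313 - (-1 - 115/3) = -2313 - 1*(-118/3) = -2313 + 118/3 = -6821/3 ≈ -2273.7)
(g + u(172)) + 19698 = (-6821/3 + 3*172) + 19698 = (-6821/3 + 516) + 19698 = -5273/3 + 19698 = 53821/3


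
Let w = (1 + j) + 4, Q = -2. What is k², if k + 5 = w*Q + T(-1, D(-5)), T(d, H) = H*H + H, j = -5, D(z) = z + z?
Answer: 7225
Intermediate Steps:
D(z) = 2*z
T(d, H) = H + H² (T(d, H) = H² + H = H + H²)
w = 0 (w = (1 - 5) + 4 = -4 + 4 = 0)
k = 85 (k = -5 + (0*(-2) + (2*(-5))*(1 + 2*(-5))) = -5 + (0 - 10*(1 - 10)) = -5 + (0 - 10*(-9)) = -5 + (0 + 90) = -5 + 90 = 85)
k² = 85² = 7225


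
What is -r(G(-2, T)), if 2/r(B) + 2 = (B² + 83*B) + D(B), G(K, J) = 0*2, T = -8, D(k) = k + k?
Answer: 1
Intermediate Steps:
D(k) = 2*k
G(K, J) = 0
r(B) = 2/(-2 + B² + 85*B) (r(B) = 2/(-2 + ((B² + 83*B) + 2*B)) = 2/(-2 + (B² + 85*B)) = 2/(-2 + B² + 85*B))
-r(G(-2, T)) = -2/(-2 + 0² + 85*0) = -2/(-2 + 0 + 0) = -2/(-2) = -2*(-1)/2 = -1*(-1) = 1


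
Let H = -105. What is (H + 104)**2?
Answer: 1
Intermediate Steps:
(H + 104)**2 = (-105 + 104)**2 = (-1)**2 = 1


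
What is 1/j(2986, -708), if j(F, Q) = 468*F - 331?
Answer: 1/1397117 ≈ 7.1576e-7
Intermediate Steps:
j(F, Q) = -331 + 468*F
1/j(2986, -708) = 1/(-331 + 468*2986) = 1/(-331 + 1397448) = 1/1397117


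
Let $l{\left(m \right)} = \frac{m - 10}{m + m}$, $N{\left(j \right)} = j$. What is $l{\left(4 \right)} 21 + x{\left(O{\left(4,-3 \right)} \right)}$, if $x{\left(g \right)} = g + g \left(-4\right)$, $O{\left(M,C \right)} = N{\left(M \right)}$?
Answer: $- \frac{111}{4} \approx -27.75$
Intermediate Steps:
$l{\left(m \right)} = \frac{-10 + m}{2 m}$
$O{\left(M,C \right)} = M$
$x{\left(g \right)} = - 3 g$ ($x{\left(g \right)} = g - 4 g = - 3 g$)
$l{\left(4 \right)} 21 + x{\left(O{\left(4,-3 \right)} \right)} = \frac{-10 + 4}{2 \cdot 4} \cdot 21 - 12 = \frac{1}{2} \cdot \frac{1}{4} \left(-6\right) 21 - 12 = \left(- \frac{3}{4}\right) 21 - 12 = - \frac{63}{4} - 12 = - \frac{111}{4}$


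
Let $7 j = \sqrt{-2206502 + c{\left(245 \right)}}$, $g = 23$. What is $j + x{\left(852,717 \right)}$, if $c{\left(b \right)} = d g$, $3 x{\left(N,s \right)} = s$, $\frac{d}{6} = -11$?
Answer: $239 + \frac{2 i \sqrt{552005}}{7} \approx 239.0 + 212.28 i$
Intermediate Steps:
$d = -66$ ($d = 6 \left(-11\right) = -66$)
$x{\left(N,s \right)} = \frac{s}{3}$
$c{\left(b \right)} = -1518$ ($c{\left(b \right)} = \left(-66\right) 23 = -1518$)
$j = \frac{2 i \sqrt{552005}}{7}$ ($j = \frac{\sqrt{-2206502 - 1518}}{7} = \frac{\sqrt{-2208020}}{7} = \frac{2 i \sqrt{552005}}{7} \approx 212.28 i$)
$j + x{\left(852,717 \right)} = \frac{2 i \sqrt{552005}}{7} + \frac{1}{3} \cdot 717 = \frac{2 i \sqrt{552005}}{7} + 239 = 239 + \frac{2 i \sqrt{552005}}{7}$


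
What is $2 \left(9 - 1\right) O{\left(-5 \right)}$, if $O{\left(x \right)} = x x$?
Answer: $400$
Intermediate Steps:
$O{\left(x \right)} = x^{2}$
$2 \left(9 - 1\right) O{\left(-5 \right)} = 2 \left(9 - 1\right) \left(-5\right)^{2} = 2 \cdot 8 \cdot 25 = 16 \cdot 25 = 400$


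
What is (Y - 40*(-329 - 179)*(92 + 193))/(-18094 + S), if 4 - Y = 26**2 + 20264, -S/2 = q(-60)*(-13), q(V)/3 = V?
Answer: -2885132/11387 ≈ -253.37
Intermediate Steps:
q(V) = 3*V
S = -4680 (S = -2*3*(-60)*(-13) = -(-360)*(-13) = -2*2340 = -4680)
Y = -20936 (Y = 4 - (26**2 + 20264) = 4 - (676 + 20264) = 4 - 1*20940 = 4 - 20940 = -20936)
(Y - 40*(-329 - 179)*(92 + 193))/(-18094 + S) = (-20936 - 40*(-329 - 179)*(92 + 193))/(-18094 - 4680) = (-20936 - (-20320)*285)/(-22774) = (-20936 - 40*(-144780))*(-1/22774) = (-20936 + 5791200)*(-1/22774) = 5770264*(-1/22774) = -2885132/11387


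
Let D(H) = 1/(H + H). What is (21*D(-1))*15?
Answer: -315/2 ≈ -157.50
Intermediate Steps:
D(H) = 1/(2*H)
(21*D(-1))*15 = (21*((½)/(-1)))*15 = (21*((½)*(-1)))*15 = (21*(-½))*15 = -21/2*15 = -315/2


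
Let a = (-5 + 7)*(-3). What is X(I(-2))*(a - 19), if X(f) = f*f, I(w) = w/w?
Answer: -25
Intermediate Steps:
a = -6 (a = 2*(-3) = -6)
I(w) = 1
X(f) = f²
X(I(-2))*(a - 19) = 1²*(-6 - 19) = 1*(-25) = -25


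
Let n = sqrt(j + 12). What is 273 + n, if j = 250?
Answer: 273 + sqrt(262) ≈ 289.19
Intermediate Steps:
n = sqrt(262) (n = sqrt(250 + 12) = sqrt(262) ≈ 16.186)
273 + n = 273 + sqrt(262)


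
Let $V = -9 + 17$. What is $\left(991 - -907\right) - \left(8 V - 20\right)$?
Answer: $1854$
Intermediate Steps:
$V = 8$
$\left(991 - -907\right) - \left(8 V - 20\right) = \left(991 - -907\right) - \left(8 \cdot 8 - 20\right) = \left(991 + 907\right) - \left(64 - 20\right) = 1898 - 44 = 1854$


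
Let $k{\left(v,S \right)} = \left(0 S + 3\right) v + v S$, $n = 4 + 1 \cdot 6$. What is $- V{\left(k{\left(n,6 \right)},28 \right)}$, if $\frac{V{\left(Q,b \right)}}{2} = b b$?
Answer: $-1568$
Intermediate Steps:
$n = 10$ ($n = 4 + 6 = 10$)
$k{\left(v,S \right)} = 3 v + S v$ ($k{\left(v,S \right)} = \left(0 + 3\right) v + S v = 3 v + S v$)
$V{\left(Q,b \right)} = 2 b^{2}$ ($V{\left(Q,b \right)} = 2 b b = 2 b^{2}$)
$- V{\left(k{\left(n,6 \right)},28 \right)} = - 2 \cdot 28^{2} = - 2 \cdot 784 = \left(-1\right) 1568 = -1568$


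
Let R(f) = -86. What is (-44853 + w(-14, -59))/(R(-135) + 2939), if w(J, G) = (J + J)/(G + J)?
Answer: -3274241/208269 ≈ -15.721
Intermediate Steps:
w(J, G) = 2*J/(G + J) (w(J, G) = (2*J)/(G + J) = 2*J/(G + J))
(-44853 + w(-14, -59))/(R(-135) + 2939) = (-44853 + 2*(-14)/(-59 - 14))/(-86 + 2939) = (-44853 + 2*(-14)/(-73))/2853 = (-44853 + 2*(-14)*(-1/73))*(1/2853) = (-44853 + 28/73)*(1/2853) = -3274241/73*1/2853 = -3274241/208269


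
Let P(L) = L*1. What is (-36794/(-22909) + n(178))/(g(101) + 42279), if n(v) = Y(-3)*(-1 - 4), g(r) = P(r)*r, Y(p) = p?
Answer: 380429/1202264320 ≈ 0.00031643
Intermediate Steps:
P(L) = L
g(r) = r² (g(r) = r*r = r²)
n(v) = 15 (n(v) = -3*(-1 - 4) = -3*(-5) = 15)
(-36794/(-22909) + n(178))/(g(101) + 42279) = (-36794/(-22909) + 15)/(101² + 42279) = (-36794*(-1/22909) + 15)/(10201 + 42279) = (36794/22909 + 15)/52480 = (380429/22909)*(1/52480) = 380429/1202264320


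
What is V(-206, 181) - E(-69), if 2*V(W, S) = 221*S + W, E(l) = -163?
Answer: 40121/2 ≈ 20061.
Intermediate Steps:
V(W, S) = W/2 + 221*S/2 (V(W, S) = (221*S + W)/2 = (W + 221*S)/2 = W/2 + 221*S/2)
V(-206, 181) - E(-69) = ((½)*(-206) + (221/2)*181) - 1*(-163) = (-103 + 40001/2) + 163 = 39795/2 + 163 = 40121/2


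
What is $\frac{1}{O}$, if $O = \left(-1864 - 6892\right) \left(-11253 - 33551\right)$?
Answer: $\frac{1}{392303824} \approx 2.549 \cdot 10^{-9}$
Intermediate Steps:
$O = 392303824$ ($O = \left(-8756\right) \left(-44804\right) = 392303824$)
$\frac{1}{O} = \frac{1}{392303824}$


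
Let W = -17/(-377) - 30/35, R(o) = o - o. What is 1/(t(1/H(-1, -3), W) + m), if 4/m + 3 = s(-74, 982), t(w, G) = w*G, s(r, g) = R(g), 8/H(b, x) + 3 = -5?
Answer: -7917/4127 ≈ -1.9183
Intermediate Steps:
R(o) = 0
H(b, x) = -1 (H(b, x) = 8/(-3 - 5) = 8/(-8) = 8*(-⅛) = -1)
W = -2143/2639 (W = -17*(-1/377) - 30*1/35 = 17/377 - 6/7 = -2143/2639 ≈ -0.81205)
s(r, g) = 0
t(w, G) = G*w
m = -4/3 (m = 4/(-3 + 0) = 4/(-3) = 4*(-⅓) = -4/3 ≈ -1.3333)
1/(t(1/H(-1, -3), W) + m) = 1/(-2143/2639/(-1) - 4/3) = 1/(-2143/2639*(-1) - 4/3) = 1/(2143/2639 - 4/3) = 1/(-4127/7917) = -7917/4127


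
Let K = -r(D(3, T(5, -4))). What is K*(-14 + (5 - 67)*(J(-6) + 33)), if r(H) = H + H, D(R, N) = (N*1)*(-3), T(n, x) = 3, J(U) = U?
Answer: -30384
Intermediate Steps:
D(R, N) = -3*N (D(R, N) = N*(-3) = -3*N)
r(H) = 2*H
K = 18 (K = -2*(-3*3) = -2*(-9) = -1*(-18) = 18)
K*(-14 + (5 - 67)*(J(-6) + 33)) = 18*(-14 + (5 - 67)*(-6 + 33)) = 18*(-14 - 62*27) = 18*(-14 - 1674) = 18*(-1688) = -30384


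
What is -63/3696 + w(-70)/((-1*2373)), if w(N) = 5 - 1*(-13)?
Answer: -3429/139216 ≈ -0.024631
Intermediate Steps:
w(N) = 18 (w(N) = 5 + 13 = 18)
-63/3696 + w(-70)/((-1*2373)) = -63/3696 + 18/((-1*2373)) = -63*1/3696 + 18/(-2373) = -3/176 + 18*(-1/2373) = -3/176 - 6/791 = -3429/139216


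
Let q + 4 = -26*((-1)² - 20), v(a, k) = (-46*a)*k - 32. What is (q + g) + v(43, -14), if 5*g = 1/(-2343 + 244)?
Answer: 295434249/10495 ≈ 28150.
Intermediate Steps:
v(a, k) = -32 - 46*a*k (v(a, k) = -46*a*k - 32 = -32 - 46*a*k)
g = -1/10495 (g = 1/(5*(-2343 + 244)) = (⅕)/(-2099) = (⅕)*(-1/2099) = -1/10495 ≈ -9.5283e-5)
q = 490 (q = -4 - 26*((-1)² - 20) = -4 - 26*(1 - 20) = -4 - 26*(-19) = -4 + 494 = 490)
(q + g) + v(43, -14) = (490 - 1/10495) + (-32 - 46*43*(-14)) = 5142549/10495 + (-32 + 27692) = 5142549/10495 + 27660 = 295434249/10495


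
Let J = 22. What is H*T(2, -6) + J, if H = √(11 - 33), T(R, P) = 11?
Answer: 22 + 11*I*√22 ≈ 22.0 + 51.595*I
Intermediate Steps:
H = I*√22 (H = √(-22) = I*√22 ≈ 4.6904*I)
H*T(2, -6) + J = (I*√22)*11 + 22 = 11*I*√22 + 22 = 22 + 11*I*√22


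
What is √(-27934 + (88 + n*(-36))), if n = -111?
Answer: 15*I*√106 ≈ 154.43*I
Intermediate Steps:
√(-27934 + (88 + n*(-36))) = √(-27934 + (88 - 111*(-36))) = √(-27934 + (88 + 3996)) = √(-27934 + 4084) = √(-23850) = 15*I*√106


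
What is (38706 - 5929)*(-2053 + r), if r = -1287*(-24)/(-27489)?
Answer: -56084233045/833 ≈ -6.7328e+7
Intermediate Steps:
r = -936/833 (r = 30888*(-1/27489) = -936/833 ≈ -1.1236)
(38706 - 5929)*(-2053 + r) = (38706 - 5929)*(-2053 - 936/833) = 32777*(-1711085/833) = -56084233045/833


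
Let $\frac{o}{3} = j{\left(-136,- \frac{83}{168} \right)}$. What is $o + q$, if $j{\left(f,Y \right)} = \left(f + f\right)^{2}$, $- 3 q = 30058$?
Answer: $\frac{635798}{3} \approx 2.1193 \cdot 10^{5}$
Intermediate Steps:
$q = - \frac{30058}{3}$ ($q = \left(- \frac{1}{3}\right) 30058 = - \frac{30058}{3} \approx -10019.0$)
$j{\left(f,Y \right)} = 4 f^{2}$ ($j{\left(f,Y \right)} = \left(2 f\right)^{2} = 4 f^{2}$)
$o = 221952$ ($o = 3 \cdot 4 \left(-136\right)^{2} = 3 \cdot 4 \cdot 18496 = 3 \cdot 73984 = 221952$)
$o + q = 221952 - \frac{30058}{3} = \frac{635798}{3}$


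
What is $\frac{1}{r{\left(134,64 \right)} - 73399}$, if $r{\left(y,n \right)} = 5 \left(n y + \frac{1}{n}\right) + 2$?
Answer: $- \frac{64}{1953083} \approx -3.2769 \cdot 10^{-5}$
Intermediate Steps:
$r{\left(y,n \right)} = 2 + \frac{5}{n} + 5 n y$ ($r{\left(y,n \right)} = 5 \left(\frac{1}{n} + n y\right) + 2 = \left(\frac{5}{n} + 5 n y\right) + 2 = 2 + \frac{5}{n} + 5 n y$)
$\frac{1}{r{\left(134,64 \right)} - 73399} = \frac{1}{\left(2 + \frac{5}{64} + 5 \cdot 64 \cdot 134\right) - 73399} = \frac{1}{\left(2 + 5 \cdot \frac{1}{64} + 42880\right) - 73399} = \frac{1}{\left(2 + \frac{5}{64} + 42880\right) - 73399} = \frac{1}{\frac{2744453}{64} - 73399} = \frac{1}{- \frac{1953083}{64}} = - \frac{64}{1953083}$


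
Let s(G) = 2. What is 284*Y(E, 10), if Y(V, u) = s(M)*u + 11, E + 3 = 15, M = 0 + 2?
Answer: 8804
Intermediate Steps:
M = 2
E = 12 (E = -3 + 15 = 12)
Y(V, u) = 11 + 2*u (Y(V, u) = 2*u + 11 = 11 + 2*u)
284*Y(E, 10) = 284*(11 + 2*10) = 284*(11 + 20) = 284*31 = 8804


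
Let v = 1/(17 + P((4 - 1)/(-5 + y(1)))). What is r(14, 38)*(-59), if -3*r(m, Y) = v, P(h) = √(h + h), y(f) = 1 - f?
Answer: 5015/4353 - 59*I*√30/4353 ≈ 1.1521 - 0.074238*I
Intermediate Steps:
P(h) = √2*√h (P(h) = √(2*h) = √2*√h)
v = 1/(17 + I*√30/5) (v = 1/(17 + √2*√((4 - 1)/(-5 + (1 - 1*1)))) = 1/(17 + √2*√(3/(-5 + (1 - 1)))) = 1/(17 + √2*√(3/(-5 + 0))) = 1/(17 + √2*√(3/(-5))) = 1/(17 + √2*√(3*(-⅕))) = 1/(17 + √2*√(-⅗)) = 1/(17 + √2*(I*√15/5)) = 1/(17 + I*√30/5) ≈ 0.05858 - 0.0037748*I)
r(m, Y) = -85/4353 + I*√30/4353 (r(m, Y) = -(85/1451 - I*√30/1451)/3 = -85/4353 + I*√30/4353)
r(14, 38)*(-59) = (-85/4353 + I*√30/4353)*(-59) = 5015/4353 - 59*I*√30/4353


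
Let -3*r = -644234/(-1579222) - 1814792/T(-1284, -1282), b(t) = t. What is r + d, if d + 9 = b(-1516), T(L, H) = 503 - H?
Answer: -716550683294/604052415 ≈ -1186.2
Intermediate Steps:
d = -1525 (d = -9 - 1516 = -1525)
r = 204629249581/604052415 (r = -(-644234/(-1579222) - 1814792/(503 - 1*(-1282)))/3 = -(-644234*(-1/1579222) - 1814792/(503 + 1282))/3 = -(322117/789611 - 1814792/1785)/3 = -(322117/789611 - 1814792*1/1785)/3 = -(322117/789611 - 259256/255)/3 = -⅓*(-204629249581/201350805) = 204629249581/604052415 ≈ 338.76)
r + d = 204629249581/604052415 - 1525 = -716550683294/604052415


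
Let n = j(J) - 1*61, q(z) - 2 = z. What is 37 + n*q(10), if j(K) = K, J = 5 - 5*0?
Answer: -635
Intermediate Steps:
J = 5 (J = 5 + 0 = 5)
q(z) = 2 + z
n = -56 (n = 5 - 1*61 = 5 - 61 = -56)
37 + n*q(10) = 37 - 56*(2 + 10) = 37 - 56*12 = 37 - 672 = -635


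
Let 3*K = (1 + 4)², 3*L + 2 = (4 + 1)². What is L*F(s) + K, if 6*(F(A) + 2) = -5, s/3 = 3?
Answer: -241/18 ≈ -13.389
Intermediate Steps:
s = 9 (s = 3*3 = 9)
F(A) = -17/6 (F(A) = -2 + (⅙)*(-5) = -2 - ⅚ = -17/6)
L = 23/3 (L = -⅔ + (4 + 1)²/3 = -⅔ + (⅓)*5² = -⅔ + (⅓)*25 = -⅔ + 25/3 = 23/3 ≈ 7.6667)
K = 25/3 (K = (1 + 4)²/3 = (⅓)*5² = (⅓)*25 = 25/3 ≈ 8.3333)
L*F(s) + K = (23/3)*(-17/6) + 25/3 = -391/18 + 25/3 = -241/18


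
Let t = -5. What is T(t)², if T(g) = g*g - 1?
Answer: 576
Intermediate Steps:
T(g) = -1 + g² (T(g) = g² - 1 = -1 + g²)
T(t)² = (-1 + (-5)²)² = (-1 + 25)² = 24² = 576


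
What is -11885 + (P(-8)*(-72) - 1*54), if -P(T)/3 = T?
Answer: -13667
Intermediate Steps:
P(T) = -3*T
-11885 + (P(-8)*(-72) - 1*54) = -11885 + (-3*(-8)*(-72) - 1*54) = -11885 + (24*(-72) - 54) = -11885 + (-1728 - 54) = -11885 - 1782 = -13667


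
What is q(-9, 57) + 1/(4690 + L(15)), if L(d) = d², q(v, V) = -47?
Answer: -231004/4915 ≈ -47.000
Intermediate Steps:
q(-9, 57) + 1/(4690 + L(15)) = -47 + 1/(4690 + 15²) = -47 + 1/(4690 + 225) = -47 + 1/4915 = -231004/4915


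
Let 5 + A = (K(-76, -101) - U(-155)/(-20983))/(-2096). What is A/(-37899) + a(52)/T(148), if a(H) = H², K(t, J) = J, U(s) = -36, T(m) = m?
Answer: 1126772947531709/61672042772784 ≈ 18.270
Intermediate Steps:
A = -217782521/43980368 (A = -5 + (-101 - (-36)/(-20983))/(-2096) = -5 + (-101 - (-36)*(-1)/20983)*(-1/2096) = -5 + (-101 - 1*36/20983)*(-1/2096) = -5 + (-101 - 36/20983)*(-1/2096) = -5 - 2119319/20983*(-1/2096) = -5 + 2119319/43980368 = -217782521/43980368 ≈ -4.9518)
A/(-37899) + a(52)/T(148) = -217782521/43980368/(-37899) + 52²/148 = -217782521/43980368*(-1/37899) + 2704*(1/148) = 217782521/1666811966832 + 676/37 = 1126772947531709/61672042772784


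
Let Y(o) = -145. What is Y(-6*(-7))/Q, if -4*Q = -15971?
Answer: -580/15971 ≈ -0.036316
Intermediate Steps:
Q = 15971/4 (Q = -1/4*(-15971) = 15971/4 ≈ 3992.8)
Y(-6*(-7))/Q = -145/15971/4 = -145*4/15971 = -580/15971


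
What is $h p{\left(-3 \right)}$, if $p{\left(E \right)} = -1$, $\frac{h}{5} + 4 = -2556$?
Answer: $12800$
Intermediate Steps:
$h = -12800$ ($h = -20 + 5 \left(-2556\right) = -20 - 12780 = -12800$)
$h p{\left(-3 \right)} = \left(-12800\right) \left(-1\right) = 12800$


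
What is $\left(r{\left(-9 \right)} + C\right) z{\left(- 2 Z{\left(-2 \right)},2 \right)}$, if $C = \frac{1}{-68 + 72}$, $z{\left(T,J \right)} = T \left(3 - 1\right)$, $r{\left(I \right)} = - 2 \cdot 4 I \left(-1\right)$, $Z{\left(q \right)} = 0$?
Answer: $0$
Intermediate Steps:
$r{\left(I \right)} = 8 I$ ($r{\left(I \right)} = - 8 I \left(-1\right) = 8 I$)
$z{\left(T,J \right)} = 2 T$ ($z{\left(T,J \right)} = T 2 = 2 T$)
$C = \frac{1}{4} \approx 0.25$
$\left(r{\left(-9 \right)} + C\right) z{\left(- 2 Z{\left(-2 \right)},2 \right)} = \left(8 \left(-9\right) + \frac{1}{4}\right) 2 \left(\left(-2\right) 0\right) = \left(-72 + \frac{1}{4}\right) 2 \cdot 0 = \left(- \frac{287}{4}\right) 0 = 0$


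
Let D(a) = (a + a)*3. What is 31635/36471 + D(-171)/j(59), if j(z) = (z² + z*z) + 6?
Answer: 30502239/42354988 ≈ 0.72016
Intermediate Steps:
j(z) = 6 + 2*z² (j(z) = (z² + z²) + 6 = 2*z² + 6 = 6 + 2*z²)
D(a) = 6*a (D(a) = (2*a)*3 = 6*a)
31635/36471 + D(-171)/j(59) = 31635/36471 + (6*(-171))/(6 + 2*59²) = 31635*(1/36471) - 1026/(6 + 2*3481) = 10545/12157 - 1026/(6 + 6962) = 10545/12157 - 1026/6968 = 10545/12157 - 1026*1/6968 = 10545/12157 - 513/3484 = 30502239/42354988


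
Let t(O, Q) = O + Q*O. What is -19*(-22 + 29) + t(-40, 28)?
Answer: -1293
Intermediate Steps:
t(O, Q) = O + O*Q
-19*(-22 + 29) + t(-40, 28) = -19*(-22 + 29) - 40*(1 + 28) = -19*7 - 40*29 = -133 - 1160 = -1293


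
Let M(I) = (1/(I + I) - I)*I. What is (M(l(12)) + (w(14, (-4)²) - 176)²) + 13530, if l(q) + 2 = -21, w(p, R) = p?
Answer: 78491/2 ≈ 39246.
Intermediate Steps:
l(q) = -23 (l(q) = -2 - 21 = -23)
M(I) = I*(1/(2*I) - I) (M(I) = (1/(2*I) - I)*I = I*(1/(2*I) - I))
(M(l(12)) + (w(14, (-4)²) - 176)²) + 13530 = ((½ - 1*(-23)²) + (14 - 176)²) + 13530 = ((½ - 1*529) + (-162)²) + 13530 = ((½ - 529) + 26244) + 13530 = (-1057/2 + 26244) + 13530 = 51431/2 + 13530 = 78491/2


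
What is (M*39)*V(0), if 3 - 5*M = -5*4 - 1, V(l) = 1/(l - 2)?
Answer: -468/5 ≈ -93.600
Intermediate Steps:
V(l) = 1/(-2 + l)
M = 24/5 (M = ⅗ - (-5*4 - 1)/5 = ⅗ - (-20 - 1)/5 = ⅗ - ⅕*(-21) = ⅗ + 21/5 = 24/5 ≈ 4.8000)
(M*39)*V(0) = ((24/5)*39)/(-2 + 0) = (936/5)/(-2) = (936/5)*(-½) = -468/5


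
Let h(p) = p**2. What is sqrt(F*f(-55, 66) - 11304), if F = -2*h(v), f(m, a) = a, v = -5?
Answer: 2*I*sqrt(3651) ≈ 120.85*I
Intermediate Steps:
F = -50 (F = -2*(-5)**2 = -2*25 = -50)
sqrt(F*f(-55, 66) - 11304) = sqrt(-50*66 - 11304) = sqrt(-3300 - 11304) = sqrt(-14604) = 2*I*sqrt(3651)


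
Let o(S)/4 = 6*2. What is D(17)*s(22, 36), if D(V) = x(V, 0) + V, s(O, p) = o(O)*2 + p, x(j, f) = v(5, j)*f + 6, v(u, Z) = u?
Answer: 3036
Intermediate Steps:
o(S) = 48 (o(S) = 4*(6*2) = 4*12 = 48)
x(j, f) = 6 + 5*f (x(j, f) = 5*f + 6 = 6 + 5*f)
s(O, p) = 96 + p (s(O, p) = 48*2 + p = 96 + p)
D(V) = 6 + V (D(V) = (6 + 5*0) + V = (6 + 0) + V = 6 + V)
D(17)*s(22, 36) = (6 + 17)*(96 + 36) = 23*132 = 3036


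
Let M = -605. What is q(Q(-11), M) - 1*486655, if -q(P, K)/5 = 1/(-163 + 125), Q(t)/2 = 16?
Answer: -18492885/38 ≈ -4.8666e+5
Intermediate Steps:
Q(t) = 32 (Q(t) = 2*16 = 32)
q(P, K) = 5/38 (q(P, K) = -5/(-163 + 125) = -5/(-38) = -5*(-1/38) = 5/38)
q(Q(-11), M) - 1*486655 = 5/38 - 1*486655 = 5/38 - 486655 = -18492885/38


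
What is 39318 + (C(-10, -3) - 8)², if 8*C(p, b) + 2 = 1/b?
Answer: 22686769/576 ≈ 39387.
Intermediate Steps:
C(p, b) = -¼ + 1/(8*b)
39318 + (C(-10, -3) - 8)² = 39318 + ((⅛)*(1 - 2*(-3))/(-3) - 8)² = 39318 + ((⅛)*(-⅓)*(1 + 6) - 8)² = 39318 + ((⅛)*(-⅓)*7 - 8)² = 39318 + (-7/24 - 8)² = 39318 + (-199/24)² = 39318 + 39601/576 = 22686769/576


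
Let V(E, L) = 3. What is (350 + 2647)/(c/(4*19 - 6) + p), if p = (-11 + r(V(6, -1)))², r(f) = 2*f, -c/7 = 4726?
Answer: -4995/746 ≈ -6.6957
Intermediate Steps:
c = -33082 (c = -7*4726 = -33082)
p = 25 (p = (-11 + 2*3)² = (-11 + 6)² = (-5)² = 25)
(350 + 2647)/(c/(4*19 - 6) + p) = (350 + 2647)/(-33082/(4*19 - 6) + 25) = 2997/(-33082/(76 - 6) + 25) = 2997/(-33082/70 + 25) = 2997/(-33082*1/70 + 25) = 2997/(-2363/5 + 25) = 2997/(-2238/5) = 2997*(-5/2238) = -4995/746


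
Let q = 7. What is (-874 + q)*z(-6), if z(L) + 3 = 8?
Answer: -4335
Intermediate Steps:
z(L) = 5 (z(L) = -3 + 8 = 5)
(-874 + q)*z(-6) = (-874 + 7)*5 = -867*5 = -4335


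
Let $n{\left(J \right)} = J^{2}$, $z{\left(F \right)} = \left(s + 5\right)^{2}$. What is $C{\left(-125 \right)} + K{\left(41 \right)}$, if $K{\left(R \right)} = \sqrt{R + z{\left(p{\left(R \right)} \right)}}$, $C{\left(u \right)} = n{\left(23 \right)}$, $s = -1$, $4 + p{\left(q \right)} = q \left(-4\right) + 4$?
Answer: $529 + \sqrt{57} \approx 536.55$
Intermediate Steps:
$p{\left(q \right)} = - 4 q$ ($p{\left(q \right)} = -4 + \left(q \left(-4\right) + 4\right) = -4 - \left(-4 + 4 q\right) = - 4 q$)
$z{\left(F \right)} = 16$ ($z{\left(F \right)} = \left(-1 + 5\right)^{2} = 4^{2} = 16$)
$C{\left(u \right)} = 529$ ($C{\left(u \right)} = 23^{2} = 529$)
$K{\left(R \right)} = \sqrt{16 + R}$ ($K{\left(R \right)} = \sqrt{R + 16} = \sqrt{16 + R}$)
$C{\left(-125 \right)} + K{\left(41 \right)} = 529 + \sqrt{16 + 41} = 529 + \sqrt{57}$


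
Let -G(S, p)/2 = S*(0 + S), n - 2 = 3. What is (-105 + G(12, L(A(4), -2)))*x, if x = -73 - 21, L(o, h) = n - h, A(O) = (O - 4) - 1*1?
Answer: 36942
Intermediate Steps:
n = 5 (n = 2 + 3 = 5)
A(O) = -5 + O (A(O) = (-4 + O) - 1 = -5 + O)
L(o, h) = 5 - h
G(S, p) = -2*S² (G(S, p) = -2*S*(0 + S) = -2*S*S = -2*S²)
x = -94
(-105 + G(12, L(A(4), -2)))*x = (-105 - 2*12²)*(-94) = (-105 - 2*144)*(-94) = (-105 - 288)*(-94) = -393*(-94) = 36942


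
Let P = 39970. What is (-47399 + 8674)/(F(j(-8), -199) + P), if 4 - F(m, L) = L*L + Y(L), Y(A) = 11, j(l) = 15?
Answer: -38725/362 ≈ -106.98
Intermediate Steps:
F(m, L) = -7 - L**2 (F(m, L) = 4 - (L*L + 11) = 4 - (L**2 + 11) = 4 - (11 + L**2) = 4 + (-11 - L**2) = -7 - L**2)
(-47399 + 8674)/(F(j(-8), -199) + P) = (-47399 + 8674)/((-7 - 1*(-199)**2) + 39970) = -38725/((-7 - 1*39601) + 39970) = -38725/((-7 - 39601) + 39970) = -38725/(-39608 + 39970) = -38725/362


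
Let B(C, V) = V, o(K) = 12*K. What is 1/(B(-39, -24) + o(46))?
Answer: 1/528 ≈ 0.0018939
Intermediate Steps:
1/(B(-39, -24) + o(46)) = 1/(-24 + 12*46) = 1/(-24 + 552) = 1/528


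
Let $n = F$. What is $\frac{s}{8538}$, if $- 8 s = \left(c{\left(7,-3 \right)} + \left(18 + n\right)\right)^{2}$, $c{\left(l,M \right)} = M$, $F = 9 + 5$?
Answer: $- \frac{841}{68304} \approx -0.012313$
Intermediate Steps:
$F = 14$
$n = 14$
$s = - \frac{841}{8}$ ($s = - \frac{\left(-3 + \left(18 + 14\right)\right)^{2}}{8} = - \frac{\left(-3 + 32\right)^{2}}{8} = - \frac{29^{2}}{8} = \left(- \frac{1}{8}\right) 841 = - \frac{841}{8} \approx -105.13$)
$\frac{s}{8538} = - \frac{841}{8 \cdot 8538} = \left(- \frac{841}{8}\right) \frac{1}{8538} = - \frac{841}{68304}$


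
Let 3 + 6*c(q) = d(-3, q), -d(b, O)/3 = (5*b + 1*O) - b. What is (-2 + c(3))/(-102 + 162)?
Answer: 1/30 ≈ 0.033333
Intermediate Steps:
d(b, O) = -12*b - 3*O (d(b, O) = -3*((5*b + 1*O) - b) = -3*((5*b + O) - b) = -3*((O + 5*b) - b) = -3*(O + 4*b) = -12*b - 3*O)
c(q) = 11/2 - q/2 (c(q) = -½ + (-12*(-3) - 3*q)/6 = -½ + (36 - 3*q)/6 = -½ + (6 - q/2) = 11/2 - q/2)
(-2 + c(3))/(-102 + 162) = (-2 + (11/2 - ½*3))/(-102 + 162) = (-2 + (11/2 - 3/2))/60 = (-2 + 4)*(1/60) = 2*(1/60) = 1/30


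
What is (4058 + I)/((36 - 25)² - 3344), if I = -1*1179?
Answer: -2879/3223 ≈ -0.89327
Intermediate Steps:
I = -1179
(4058 + I)/((36 - 25)² - 3344) = (4058 - 1179)/((36 - 25)² - 3344) = 2879/(11² - 3344) = 2879/(121 - 3344) = 2879/(-3223) = 2879*(-1/3223) = -2879/3223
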